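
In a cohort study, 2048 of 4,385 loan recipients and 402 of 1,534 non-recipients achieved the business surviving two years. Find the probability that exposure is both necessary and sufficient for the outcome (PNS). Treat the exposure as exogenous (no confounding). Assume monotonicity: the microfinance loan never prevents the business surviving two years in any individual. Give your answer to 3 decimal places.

PNS ≈ 0.205

p₁ = P(outcome | exposed) = 2048/4385 = 0.46705
p₀ = P(outcome | unexposed) = 402/1534 = 0.26206
Under exogeneity and monotonicity, PNS = p₁ − p₀.
PNS = 0.46705 − 0.26206 = 0.20499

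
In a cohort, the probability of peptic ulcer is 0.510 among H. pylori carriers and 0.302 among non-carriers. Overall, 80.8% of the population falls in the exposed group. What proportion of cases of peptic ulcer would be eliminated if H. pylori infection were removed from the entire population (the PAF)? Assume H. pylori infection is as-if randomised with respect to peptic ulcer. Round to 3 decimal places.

PAF ≈ 0.358

Let p₁ = 0.51, p₀ = 0.302.
Overall risk P(Y=1) = π·p₁ + (1−π)·p₀ = 0.808×0.51 + 0.192×0.302 = 0.47006.
Under exogeneity, PAF = [P(Y=1) − p₀] / P(Y=1).
PAF = (0.47006 − 0.302) / 0.47006 ≈ 0.3575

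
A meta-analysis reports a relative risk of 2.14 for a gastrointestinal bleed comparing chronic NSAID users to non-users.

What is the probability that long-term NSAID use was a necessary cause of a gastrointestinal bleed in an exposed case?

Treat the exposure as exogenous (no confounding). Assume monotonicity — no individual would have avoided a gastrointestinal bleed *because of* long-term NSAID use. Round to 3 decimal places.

PN ≈ 0.533

Under exogeneity and monotonicity, PN = (RR − 1) / RR = 1 − 1/RR.
PN = (2.14 − 1) / 2.14 = 1.14 / 2.14 ≈ 0.5327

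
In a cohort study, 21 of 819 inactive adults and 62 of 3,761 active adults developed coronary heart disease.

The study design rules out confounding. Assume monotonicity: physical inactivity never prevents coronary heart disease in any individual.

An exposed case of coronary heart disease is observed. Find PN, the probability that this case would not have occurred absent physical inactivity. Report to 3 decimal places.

PN ≈ 0.357

p₁ = P(outcome | exposed) = 21/819 = 0.025641
p₀ = P(outcome | unexposed) = 62/3761 = 0.016485
Under exogeneity and monotonicity, PN = (p₁ − p₀) / p₁.
PN = (0.025641 − 0.016485) / 0.025641 = 0.009156 / 0.025641 ≈ 0.3571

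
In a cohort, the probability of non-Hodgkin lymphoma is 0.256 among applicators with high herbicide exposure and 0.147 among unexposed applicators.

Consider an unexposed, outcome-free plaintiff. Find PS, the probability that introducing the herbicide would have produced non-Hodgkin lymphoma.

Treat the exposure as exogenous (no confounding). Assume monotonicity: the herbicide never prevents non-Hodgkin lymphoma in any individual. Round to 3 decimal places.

Let p₁ = 0.256, p₀ = 0.147.
Under exogeneity and monotonicity, PS = (p₁ − p₀) / (1 − p₀).
PS = (0.256 − 0.147) / (1 − 0.147) = 0.109 / 0.853 ≈ 0.1278

PS ≈ 0.128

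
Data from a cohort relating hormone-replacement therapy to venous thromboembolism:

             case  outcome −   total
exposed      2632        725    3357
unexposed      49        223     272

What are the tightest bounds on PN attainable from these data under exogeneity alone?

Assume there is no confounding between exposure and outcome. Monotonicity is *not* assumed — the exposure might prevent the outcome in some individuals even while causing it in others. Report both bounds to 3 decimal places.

p₁ = P(outcome | exposed) = 2632/3357 = 0.78403
p₀ = P(outcome | unexposed) = 49/272 = 0.18015
Under exogeneity alone the bounds on PN are max{0,(p₁−p₀)/p₁} ≤ PN ≤ min{1,(1−p₀)/p₁}.
  lower = (p₁ − p₀)/p₁ = 0.60389 / 0.78403 ≈ 0.7702
  upper = min{1, (1 − p₀)/p₁} = 0.81985 / 0.78403 ≈ 1.0457 → capped at 1

0.770 ≤ PN ≤ 1.000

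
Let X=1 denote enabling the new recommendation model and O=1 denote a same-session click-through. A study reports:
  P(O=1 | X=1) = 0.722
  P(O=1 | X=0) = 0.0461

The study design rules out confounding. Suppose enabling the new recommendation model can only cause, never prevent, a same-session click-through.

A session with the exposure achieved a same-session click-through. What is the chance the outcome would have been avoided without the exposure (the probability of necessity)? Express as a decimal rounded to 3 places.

Let p₁ = 0.722, p₀ = 0.0461.
Under exogeneity and monotonicity, PN = (p₁ − p₀) / p₁.
PN = (0.722 − 0.0461) / 0.722 = 0.6759 / 0.722 ≈ 0.9361

PN ≈ 0.936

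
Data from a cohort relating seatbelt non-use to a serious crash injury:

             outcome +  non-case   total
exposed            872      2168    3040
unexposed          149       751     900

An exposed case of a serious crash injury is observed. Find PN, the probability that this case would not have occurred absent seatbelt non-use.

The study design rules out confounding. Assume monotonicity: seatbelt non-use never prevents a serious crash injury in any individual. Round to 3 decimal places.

PN ≈ 0.423

p₁ = P(outcome | exposed) = 872/3040 = 0.28684
p₀ = P(outcome | unexposed) = 149/900 = 0.16556
Under exogeneity and monotonicity, PN = (p₁ − p₀)/p₁.
PN = (0.28684 − 0.16556) / 0.28684 ≈ 0.4228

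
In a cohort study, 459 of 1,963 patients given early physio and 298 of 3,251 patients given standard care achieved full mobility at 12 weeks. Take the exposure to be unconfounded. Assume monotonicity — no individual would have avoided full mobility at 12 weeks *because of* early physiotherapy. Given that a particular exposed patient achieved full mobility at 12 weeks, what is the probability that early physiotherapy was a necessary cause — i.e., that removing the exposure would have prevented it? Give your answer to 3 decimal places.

p₁ = P(outcome | exposed) = 459/1963 = 0.23383
p₀ = P(outcome | unexposed) = 298/3251 = 0.091664
Under exogeneity and monotonicity, PN = (p₁ − p₀) / p₁.
PN = (0.23383 − 0.091664) / 0.23383 = 0.14216 / 0.23383 ≈ 0.6080

PN ≈ 0.608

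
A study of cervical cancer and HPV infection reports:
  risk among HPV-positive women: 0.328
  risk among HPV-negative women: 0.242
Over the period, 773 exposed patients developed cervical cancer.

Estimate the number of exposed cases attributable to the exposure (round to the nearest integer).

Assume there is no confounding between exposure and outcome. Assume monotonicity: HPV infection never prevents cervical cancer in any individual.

Let p₁ = 0.328, p₀ = 0.242.
PN = (p₁ − p₀)/p₁ = (0.328 − 0.242) / 0.328 ≈ 0.26220.
Attributable cases ≈ PN × (exposed cases) = 0.26220 × 773 ≈ 202.68.

about 203 cases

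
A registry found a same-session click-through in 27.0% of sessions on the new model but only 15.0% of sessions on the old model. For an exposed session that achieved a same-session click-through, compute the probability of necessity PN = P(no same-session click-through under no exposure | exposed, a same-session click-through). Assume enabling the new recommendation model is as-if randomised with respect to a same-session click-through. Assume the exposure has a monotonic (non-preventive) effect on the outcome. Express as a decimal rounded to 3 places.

PN ≈ 0.444

p₁ = 0.27, p₀ = 0.15.
Under exogeneity and monotonicity, PN = (p₁ − p₀) / p₁.
PN = (0.27 − 0.15) / 0.27 = 0.12 / 0.27 ≈ 0.4444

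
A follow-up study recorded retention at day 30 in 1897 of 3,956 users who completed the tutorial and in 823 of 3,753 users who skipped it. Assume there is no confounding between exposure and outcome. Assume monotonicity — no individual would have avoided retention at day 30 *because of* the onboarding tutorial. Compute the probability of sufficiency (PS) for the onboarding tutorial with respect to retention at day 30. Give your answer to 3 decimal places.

p₁ = P(outcome | exposed) = 1897/3956 = 0.47952
p₀ = P(outcome | unexposed) = 823/3753 = 0.21929
Under exogeneity and monotonicity, PS = (p₁ − p₀) / (1 − p₀).
PS = (0.47952 − 0.21929) / (1 − 0.21929) = 0.26023 / 0.78071 ≈ 0.3333

PS ≈ 0.333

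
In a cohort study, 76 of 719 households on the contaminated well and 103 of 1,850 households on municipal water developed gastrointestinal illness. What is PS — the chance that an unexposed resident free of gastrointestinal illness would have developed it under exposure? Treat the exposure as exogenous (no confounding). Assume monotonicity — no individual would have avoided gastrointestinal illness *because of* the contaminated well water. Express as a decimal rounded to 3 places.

p₁ = P(outcome | exposed) = 76/719 = 0.1057
p₀ = P(outcome | unexposed) = 103/1850 = 0.055676
Under exogeneity and monotonicity, PS = (p₁ − p₀) / (1 − p₀).
PS = (0.1057 − 0.055676) / (1 − 0.055676) = 0.050027 / 0.94432 ≈ 0.0530

PS ≈ 0.053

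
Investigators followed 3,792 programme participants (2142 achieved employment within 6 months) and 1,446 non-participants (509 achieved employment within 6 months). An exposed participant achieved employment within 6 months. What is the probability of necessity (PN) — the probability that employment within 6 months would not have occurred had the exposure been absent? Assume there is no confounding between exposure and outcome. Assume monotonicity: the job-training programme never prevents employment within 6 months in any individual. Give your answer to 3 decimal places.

PN ≈ 0.377

p₁ = P(outcome | exposed) = 2142/3792 = 0.56487
p₀ = P(outcome | unexposed) = 509/1446 = 0.35201
Under exogeneity and monotonicity, PN = (p₁ − p₀) / p₁.
PN = (0.56487 − 0.35201) / 0.56487 = 0.21287 / 0.56487 ≈ 0.3768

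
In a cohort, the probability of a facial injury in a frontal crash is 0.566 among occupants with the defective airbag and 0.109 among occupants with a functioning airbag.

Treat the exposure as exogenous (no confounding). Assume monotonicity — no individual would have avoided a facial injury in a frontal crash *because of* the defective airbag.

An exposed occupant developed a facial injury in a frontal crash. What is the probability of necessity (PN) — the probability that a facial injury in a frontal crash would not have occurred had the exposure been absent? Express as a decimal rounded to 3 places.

Let p₁ = 0.566, p₀ = 0.109.
Under exogeneity and monotonicity, PN = (p₁ − p₀) / p₁.
PN = (0.566 − 0.109) / 0.566 = 0.457 / 0.566 ≈ 0.8074

PN ≈ 0.807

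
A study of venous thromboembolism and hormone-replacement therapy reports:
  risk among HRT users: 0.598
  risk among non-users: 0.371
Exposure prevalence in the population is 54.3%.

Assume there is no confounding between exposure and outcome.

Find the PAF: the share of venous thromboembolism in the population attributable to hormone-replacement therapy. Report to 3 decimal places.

Let p₁ = 0.598, p₀ = 0.371.
Overall risk P(Y=1) = π·p₁ + (1−π)·p₀ = 0.543×0.598 + 0.457×0.371 = 0.49426.
Under exogeneity, PAF = [P(Y=1) − p₀] / P(Y=1).
PAF = (0.49426 − 0.371) / 0.49426 ≈ 0.2494

PAF ≈ 0.249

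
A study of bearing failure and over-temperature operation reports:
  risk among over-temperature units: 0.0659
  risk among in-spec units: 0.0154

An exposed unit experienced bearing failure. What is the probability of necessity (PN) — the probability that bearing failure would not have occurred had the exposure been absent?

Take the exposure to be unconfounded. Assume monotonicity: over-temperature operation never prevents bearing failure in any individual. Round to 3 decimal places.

Let p₁ = 0.0659, p₀ = 0.0154.
Under exogeneity and monotonicity, PN = (p₁ − p₀) / p₁.
PN = (0.0659 − 0.0154) / 0.0659 = 0.0505 / 0.0659 ≈ 0.7663

PN ≈ 0.766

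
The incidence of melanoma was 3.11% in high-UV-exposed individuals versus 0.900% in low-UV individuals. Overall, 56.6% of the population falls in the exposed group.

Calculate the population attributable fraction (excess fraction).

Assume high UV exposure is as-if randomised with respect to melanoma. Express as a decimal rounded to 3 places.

PAF ≈ 0.582

p₁ = 0.0311, p₀ = 0.009.
Overall risk P(Y=1) = π·p₁ + (1−π)·p₀ = 0.566×0.0311 + 0.434×0.009 = 0.021509.
Under exogeneity, PAF = [P(Y=1) − p₀] / P(Y=1).
PAF = (0.021509 − 0.009) / 0.021509 ≈ 0.5816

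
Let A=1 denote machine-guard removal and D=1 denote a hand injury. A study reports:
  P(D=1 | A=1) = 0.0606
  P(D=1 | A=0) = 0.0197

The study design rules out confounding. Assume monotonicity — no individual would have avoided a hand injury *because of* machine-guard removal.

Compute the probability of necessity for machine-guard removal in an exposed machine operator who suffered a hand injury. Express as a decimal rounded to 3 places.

PN ≈ 0.675

Let p₁ = 0.0606, p₀ = 0.0197.
Under exogeneity and monotonicity, PN = (p₁ − p₀) / p₁.
PN = (0.0606 − 0.0197) / 0.0606 = 0.0409 / 0.0606 ≈ 0.6749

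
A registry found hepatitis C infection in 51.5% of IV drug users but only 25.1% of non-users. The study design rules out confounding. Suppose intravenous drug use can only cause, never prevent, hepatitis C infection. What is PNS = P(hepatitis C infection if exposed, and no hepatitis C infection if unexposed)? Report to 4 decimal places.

p₁ = 0.515, p₀ = 0.251.
Under exogeneity and monotonicity, PNS = p₁ − p₀.
PNS = 0.515 − 0.251 = 0.264

PNS ≈ 0.2640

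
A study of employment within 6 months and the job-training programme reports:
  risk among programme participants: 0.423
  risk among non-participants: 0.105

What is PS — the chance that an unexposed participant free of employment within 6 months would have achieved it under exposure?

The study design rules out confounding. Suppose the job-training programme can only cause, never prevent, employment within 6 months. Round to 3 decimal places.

Let p₁ = 0.423, p₀ = 0.105.
Under exogeneity and monotonicity, PS = (p₁ − p₀) / (1 − p₀).
PS = (0.423 − 0.105) / (1 − 0.105) = 0.318 / 0.895 ≈ 0.3553

PS ≈ 0.355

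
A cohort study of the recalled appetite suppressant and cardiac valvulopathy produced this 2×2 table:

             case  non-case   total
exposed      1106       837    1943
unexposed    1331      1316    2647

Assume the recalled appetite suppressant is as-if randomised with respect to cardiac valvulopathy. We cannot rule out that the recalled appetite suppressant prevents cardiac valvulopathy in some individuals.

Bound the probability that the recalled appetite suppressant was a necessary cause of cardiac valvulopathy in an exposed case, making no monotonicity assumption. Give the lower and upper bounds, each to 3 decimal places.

0.117 ≤ PN ≤ 0.873

p₁ = P(outcome | exposed) = 1106/1943 = 0.56922
p₀ = P(outcome | unexposed) = 1331/2647 = 0.50283
Under exogeneity alone the bounds on PN are max{0,(p₁−p₀)/p₁} ≤ PN ≤ min{1,(1−p₀)/p₁}.
  lower = (p₁ − p₀)/p₁ = 0.066389 / 0.56922 ≈ 0.1166
  upper = min{1, (1 − p₀)/p₁} = 0.49717 / 0.56922 ≈ 0.8734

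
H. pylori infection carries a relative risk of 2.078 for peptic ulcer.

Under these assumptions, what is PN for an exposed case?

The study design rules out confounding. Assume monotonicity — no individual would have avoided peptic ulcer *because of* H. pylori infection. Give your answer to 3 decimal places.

Under exogeneity and monotonicity, PN = (RR − 1) / RR = 1 − 1/RR.
PN = (2.078 − 1) / 2.078 = 1.078 / 2.078 ≈ 0.5188

PN ≈ 0.519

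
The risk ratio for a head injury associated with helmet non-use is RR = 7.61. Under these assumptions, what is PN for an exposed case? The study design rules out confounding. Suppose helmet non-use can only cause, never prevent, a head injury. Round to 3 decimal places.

Under exogeneity and monotonicity, PN = (RR − 1) / RR = 1 − 1/RR.
PN = (7.61 − 1) / 7.61 = 6.61 / 7.61 ≈ 0.8686

PN ≈ 0.869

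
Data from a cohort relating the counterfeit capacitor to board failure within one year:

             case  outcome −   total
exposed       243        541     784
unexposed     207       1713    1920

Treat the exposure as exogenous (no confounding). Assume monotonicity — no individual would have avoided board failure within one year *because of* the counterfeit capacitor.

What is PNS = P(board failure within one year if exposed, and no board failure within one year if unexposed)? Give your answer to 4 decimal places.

p₁ = P(outcome | exposed) = 243/784 = 0.30995
p₀ = P(outcome | unexposed) = 207/1920 = 0.10781
Under exogeneity and monotonicity, PNS = p₁ − p₀.
PNS = 0.30995 − 0.10781 = 0.20214

PNS ≈ 0.2021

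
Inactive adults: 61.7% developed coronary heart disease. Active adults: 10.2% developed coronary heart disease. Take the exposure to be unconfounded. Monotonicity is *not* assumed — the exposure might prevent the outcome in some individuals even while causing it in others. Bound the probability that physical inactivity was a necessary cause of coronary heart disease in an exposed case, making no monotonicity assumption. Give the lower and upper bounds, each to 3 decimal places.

p₁ = 0.617, p₀ = 0.102.
Under exogeneity alone the bounds on PN are max{0,(p₁−p₀)/p₁} ≤ PN ≤ min{1,(1−p₀)/p₁}.
  lower = (p₁ − p₀)/p₁ = 0.515 / 0.617 ≈ 0.8347
  upper = min{1, (1 − p₀)/p₁} = 0.898 / 0.617 ≈ 1.4554 → capped at 1

0.835 ≤ PN ≤ 1.000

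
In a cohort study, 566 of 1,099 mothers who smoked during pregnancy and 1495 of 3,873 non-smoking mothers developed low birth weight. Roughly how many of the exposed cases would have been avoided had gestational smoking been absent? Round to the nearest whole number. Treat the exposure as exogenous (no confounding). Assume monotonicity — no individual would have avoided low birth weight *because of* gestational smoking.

p₁ = P(outcome | exposed) = 566/1099 = 0.51501
p₀ = P(outcome | unexposed) = 1495/3873 = 0.38601
PN = (p₁ − p₀)/p₁ = (0.51501 − 0.38601) / 0.51501 ≈ 0.25049.
Attributable cases ≈ PN × (exposed cases) = 0.25049 × 566 ≈ 141.78.

about 142 cases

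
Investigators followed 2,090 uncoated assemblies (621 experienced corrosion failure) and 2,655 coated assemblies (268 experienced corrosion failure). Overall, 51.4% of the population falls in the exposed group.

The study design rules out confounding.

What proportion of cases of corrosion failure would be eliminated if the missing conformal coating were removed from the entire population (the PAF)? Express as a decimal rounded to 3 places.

p₁ = P(outcome | exposed) = 621/2090 = 0.29713
p₀ = P(outcome | unexposed) = 268/2655 = 0.10094
Overall risk P(Y=1) = π·p₁ + (1−π)·p₀ = 0.514×0.29713 + 0.486×0.10094 = 0.20178.
Under exogeneity, PAF = [P(Y=1) − p₀] / P(Y=1).
PAF = (0.20178 − 0.10094) / 0.20178 ≈ 0.4997

PAF ≈ 0.500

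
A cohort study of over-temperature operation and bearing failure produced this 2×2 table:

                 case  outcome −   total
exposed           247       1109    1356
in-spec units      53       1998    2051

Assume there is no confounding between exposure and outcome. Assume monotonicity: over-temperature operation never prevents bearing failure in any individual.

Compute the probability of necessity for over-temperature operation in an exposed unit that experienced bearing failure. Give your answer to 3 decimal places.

PN ≈ 0.858

p₁ = P(outcome | exposed) = 247/1356 = 0.18215
p₀ = P(outcome | unexposed) = 53/2051 = 0.025841
Under exogeneity and monotonicity, PN = (p₁ − p₀) / p₁.
PN = (0.18215 − 0.025841) / 0.18215 = 0.15631 / 0.18215 ≈ 0.8581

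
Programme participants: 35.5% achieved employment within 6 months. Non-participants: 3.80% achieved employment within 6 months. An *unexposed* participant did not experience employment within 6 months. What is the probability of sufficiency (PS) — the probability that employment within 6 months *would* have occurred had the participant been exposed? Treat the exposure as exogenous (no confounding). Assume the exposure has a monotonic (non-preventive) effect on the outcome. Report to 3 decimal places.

PS ≈ 0.330

p₁ = 0.355, p₀ = 0.038.
Under exogeneity and monotonicity, PS = (p₁ − p₀) / (1 − p₀).
PS = (0.355 − 0.038) / (1 − 0.038) = 0.317 / 0.962 ≈ 0.3295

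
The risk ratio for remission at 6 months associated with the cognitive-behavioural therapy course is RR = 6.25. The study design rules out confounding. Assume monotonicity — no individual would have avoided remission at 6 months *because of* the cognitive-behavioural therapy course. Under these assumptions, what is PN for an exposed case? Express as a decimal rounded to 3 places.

Under exogeneity and monotonicity, PN = (RR − 1) / RR = 1 − 1/RR.
PN = (6.25 − 1) / 6.25 = 5.25 / 6.25 ≈ 0.8400

PN ≈ 0.840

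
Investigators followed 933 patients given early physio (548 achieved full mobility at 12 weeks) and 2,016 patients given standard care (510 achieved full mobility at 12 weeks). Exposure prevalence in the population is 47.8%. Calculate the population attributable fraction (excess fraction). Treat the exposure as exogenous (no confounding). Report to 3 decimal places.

p₁ = P(outcome | exposed) = 548/933 = 0.58735
p₀ = P(outcome | unexposed) = 510/2016 = 0.25298
Overall risk P(Y=1) = π·p₁ + (1−π)·p₀ = 0.478×0.58735 + 0.522×0.25298 = 0.41281.
Under exogeneity, PAF = [P(Y=1) − p₀] / P(Y=1).
PAF = (0.41281 − 0.25298) / 0.41281 ≈ 0.3872

PAF ≈ 0.387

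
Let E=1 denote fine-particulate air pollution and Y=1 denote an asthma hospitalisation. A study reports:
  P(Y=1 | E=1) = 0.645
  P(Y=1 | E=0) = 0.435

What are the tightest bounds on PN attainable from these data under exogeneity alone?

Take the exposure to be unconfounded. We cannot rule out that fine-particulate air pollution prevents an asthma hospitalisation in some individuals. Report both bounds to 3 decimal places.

0.326 ≤ PN ≤ 0.876

Let p₁ = 0.645, p₀ = 0.435.
Under exogeneity alone the bounds on PN are max{0,(p₁−p₀)/p₁} ≤ PN ≤ min{1,(1−p₀)/p₁}.
  lower = (p₁ − p₀)/p₁ = 0.21 / 0.645 ≈ 0.3256
  upper = min{1, (1 − p₀)/p₁} = 0.565 / 0.645 ≈ 0.8760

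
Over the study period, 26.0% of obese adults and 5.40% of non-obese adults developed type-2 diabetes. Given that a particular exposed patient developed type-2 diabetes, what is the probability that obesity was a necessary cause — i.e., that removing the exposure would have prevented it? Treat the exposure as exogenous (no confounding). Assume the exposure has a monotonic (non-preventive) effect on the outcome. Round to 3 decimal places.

p₁ = 0.26, p₀ = 0.054.
Under exogeneity and monotonicity, PN = (p₁ − p₀) / p₁.
PN = (0.26 − 0.054) / 0.26 = 0.206 / 0.26 ≈ 0.7923

PN ≈ 0.792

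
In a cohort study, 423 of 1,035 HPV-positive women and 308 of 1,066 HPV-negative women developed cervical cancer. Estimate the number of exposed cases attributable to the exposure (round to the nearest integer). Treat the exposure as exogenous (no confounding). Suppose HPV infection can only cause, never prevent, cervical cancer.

p₁ = P(outcome | exposed) = 423/1035 = 0.4087
p₀ = P(outcome | unexposed) = 308/1066 = 0.28893
PN = (p₁ − p₀)/p₁ = (0.4087 − 0.28893) / 0.4087 ≈ 0.29304.
Attributable cases ≈ PN × (exposed cases) = 0.29304 × 423 ≈ 123.96.

about 124 cases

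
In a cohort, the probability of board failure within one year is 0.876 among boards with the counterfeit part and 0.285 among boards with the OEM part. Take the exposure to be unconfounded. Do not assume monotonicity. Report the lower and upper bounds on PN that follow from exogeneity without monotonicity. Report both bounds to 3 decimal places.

Let p₁ = 0.876, p₀ = 0.285.
Under exogeneity alone the bounds on PN are max{0,(p₁−p₀)/p₁} ≤ PN ≤ min{1,(1−p₀)/p₁}.
  lower = (p₁ − p₀)/p₁ = 0.591 / 0.876 ≈ 0.6747
  upper = min{1, (1 − p₀)/p₁} = 0.715 / 0.876 ≈ 0.8162

0.675 ≤ PN ≤ 0.816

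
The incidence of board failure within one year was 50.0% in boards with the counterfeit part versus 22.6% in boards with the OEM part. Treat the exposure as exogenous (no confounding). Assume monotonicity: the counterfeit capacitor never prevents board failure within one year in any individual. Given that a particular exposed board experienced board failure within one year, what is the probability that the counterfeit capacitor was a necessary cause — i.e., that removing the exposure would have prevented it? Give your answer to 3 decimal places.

p₁ = 0.5, p₀ = 0.226.
Under exogeneity and monotonicity, PN = (p₁ − p₀) / p₁.
PN = (0.5 − 0.226) / 0.5 = 0.274 / 0.5 ≈ 0.5480

PN ≈ 0.548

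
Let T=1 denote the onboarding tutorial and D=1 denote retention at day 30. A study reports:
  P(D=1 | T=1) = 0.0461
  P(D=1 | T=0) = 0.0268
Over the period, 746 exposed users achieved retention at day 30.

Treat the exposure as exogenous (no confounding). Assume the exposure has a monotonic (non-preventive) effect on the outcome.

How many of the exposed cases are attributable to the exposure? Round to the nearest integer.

about 312 cases

Let p₁ = 0.0461, p₀ = 0.0268.
PN = (p₁ − p₀)/p₁ = (0.0461 − 0.0268) / 0.0461 ≈ 0.41866.
Attributable cases ≈ PN × (exposed cases) = 0.41866 × 746 ≈ 312.32.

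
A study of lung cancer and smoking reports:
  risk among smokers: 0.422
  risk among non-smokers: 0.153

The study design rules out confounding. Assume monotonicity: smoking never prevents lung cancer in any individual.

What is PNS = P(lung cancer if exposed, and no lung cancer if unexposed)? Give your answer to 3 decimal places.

Let p₁ = 0.422, p₀ = 0.153.
Under exogeneity and monotonicity, PNS = p₁ − p₀.
PNS = 0.422 − 0.153 = 0.269

PNS ≈ 0.269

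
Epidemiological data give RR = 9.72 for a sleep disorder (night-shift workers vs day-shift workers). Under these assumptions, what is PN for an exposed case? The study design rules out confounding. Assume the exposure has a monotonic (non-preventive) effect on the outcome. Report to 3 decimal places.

Under exogeneity and monotonicity, PN = (RR − 1) / RR = 1 − 1/RR.
PN = (9.72 − 1) / 9.72 = 8.72 / 9.72 ≈ 0.8971

PN ≈ 0.897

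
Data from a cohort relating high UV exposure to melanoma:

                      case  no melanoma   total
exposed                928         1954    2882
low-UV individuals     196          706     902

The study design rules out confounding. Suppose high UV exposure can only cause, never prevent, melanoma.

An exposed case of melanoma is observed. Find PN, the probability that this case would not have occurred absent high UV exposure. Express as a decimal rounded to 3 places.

p₁ = P(outcome | exposed) = 928/2882 = 0.322
p₀ = P(outcome | unexposed) = 196/902 = 0.21729
Under exogeneity and monotonicity, PN = (p₁ − p₀) / p₁.
PN = (0.322 − 0.21729) / 0.322 = 0.1047 / 0.322 ≈ 0.3252

PN ≈ 0.325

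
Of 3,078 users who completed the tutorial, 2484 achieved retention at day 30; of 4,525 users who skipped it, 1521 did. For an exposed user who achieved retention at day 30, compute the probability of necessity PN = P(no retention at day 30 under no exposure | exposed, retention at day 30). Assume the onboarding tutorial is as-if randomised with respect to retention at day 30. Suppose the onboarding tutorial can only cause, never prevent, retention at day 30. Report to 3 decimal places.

PN ≈ 0.583

p₁ = P(outcome | exposed) = 2484/3078 = 0.80702
p₀ = P(outcome | unexposed) = 1521/4525 = 0.33613
Under exogeneity and monotonicity, PN = (p₁ − p₀) / p₁.
PN = (0.80702 − 0.33613) / 0.80702 = 0.47088 / 0.80702 ≈ 0.5835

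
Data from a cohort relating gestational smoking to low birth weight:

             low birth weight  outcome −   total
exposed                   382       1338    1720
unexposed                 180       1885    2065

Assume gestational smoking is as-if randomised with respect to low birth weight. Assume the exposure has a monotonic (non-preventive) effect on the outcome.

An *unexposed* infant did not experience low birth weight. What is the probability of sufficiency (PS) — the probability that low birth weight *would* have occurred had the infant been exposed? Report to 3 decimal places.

p₁ = P(outcome | exposed) = 382/1720 = 0.22209
p₀ = P(outcome | unexposed) = 180/2065 = 0.087167
Under exogeneity and monotonicity, PS = (p₁ − p₀)/(1 − p₀).
PS = (0.22209 − 0.087167) / 0.91283 ≈ 0.1478

PS ≈ 0.148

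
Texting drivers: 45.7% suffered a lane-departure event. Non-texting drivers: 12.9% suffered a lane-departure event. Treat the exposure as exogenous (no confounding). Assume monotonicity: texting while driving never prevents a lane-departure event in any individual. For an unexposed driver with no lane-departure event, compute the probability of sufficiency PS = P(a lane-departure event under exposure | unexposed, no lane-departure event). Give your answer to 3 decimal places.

p₁ = 0.457, p₀ = 0.129.
Under exogeneity and monotonicity, PS = (p₁ − p₀) / (1 − p₀).
PS = (0.457 − 0.129) / (1 − 0.129) = 0.328 / 0.871 ≈ 0.3766

PS ≈ 0.377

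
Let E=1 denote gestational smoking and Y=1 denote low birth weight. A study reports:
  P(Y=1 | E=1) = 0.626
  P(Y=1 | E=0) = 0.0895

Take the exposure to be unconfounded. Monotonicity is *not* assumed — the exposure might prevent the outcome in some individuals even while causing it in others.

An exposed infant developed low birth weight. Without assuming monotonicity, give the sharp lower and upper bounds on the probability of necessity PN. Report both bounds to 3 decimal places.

0.857 ≤ PN ≤ 1.000

Let p₁ = 0.626, p₀ = 0.0895.
Under exogeneity alone the bounds on PN are max{0,(p₁−p₀)/p₁} ≤ PN ≤ min{1,(1−p₀)/p₁}.
  lower = (p₁ − p₀)/p₁ = 0.5365 / 0.626 ≈ 0.8570
  upper = min{1, (1 − p₀)/p₁} = 0.9105 / 0.626 ≈ 1.4545 → capped at 1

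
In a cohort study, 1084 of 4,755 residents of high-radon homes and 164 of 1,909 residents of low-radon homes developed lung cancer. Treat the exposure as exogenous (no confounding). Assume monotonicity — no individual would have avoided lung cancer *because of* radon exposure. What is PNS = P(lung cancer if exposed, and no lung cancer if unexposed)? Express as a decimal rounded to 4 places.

PNS ≈ 0.1421

p₁ = P(outcome | exposed) = 1084/4755 = 0.22797
p₀ = P(outcome | unexposed) = 164/1909 = 0.085909
Under exogeneity and monotonicity, PNS = p₁ − p₀.
PNS = 0.22797 − 0.085909 = 0.14206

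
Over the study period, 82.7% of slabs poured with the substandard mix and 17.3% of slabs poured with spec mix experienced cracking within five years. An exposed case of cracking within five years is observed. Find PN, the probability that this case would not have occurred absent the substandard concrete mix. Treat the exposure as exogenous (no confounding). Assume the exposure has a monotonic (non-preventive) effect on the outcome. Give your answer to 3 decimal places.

PN ≈ 0.791

p₁ = 0.827, p₀ = 0.173.
Under exogeneity and monotonicity, PN = (p₁ − p₀) / p₁.
PN = (0.827 − 0.173) / 0.827 = 0.654 / 0.827 ≈ 0.7908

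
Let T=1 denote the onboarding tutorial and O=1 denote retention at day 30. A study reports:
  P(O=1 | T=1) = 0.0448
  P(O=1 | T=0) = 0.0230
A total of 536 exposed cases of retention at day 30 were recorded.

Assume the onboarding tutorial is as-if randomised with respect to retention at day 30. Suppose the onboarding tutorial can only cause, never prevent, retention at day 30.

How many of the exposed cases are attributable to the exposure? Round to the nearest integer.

Let p₁ = 0.0448, p₀ = 0.023.
PN = (p₁ − p₀)/p₁ = (0.0448 − 0.023) / 0.0448 ≈ 0.48661.
Attributable cases ≈ PN × (exposed cases) = 0.48661 × 536 ≈ 260.82.

about 261 cases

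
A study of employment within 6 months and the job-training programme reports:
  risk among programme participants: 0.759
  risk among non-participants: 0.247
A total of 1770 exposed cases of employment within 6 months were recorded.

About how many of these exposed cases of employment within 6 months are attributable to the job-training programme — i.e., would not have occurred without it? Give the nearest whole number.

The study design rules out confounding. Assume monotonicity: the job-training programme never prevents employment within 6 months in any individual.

about 1194 cases

Let p₁ = 0.759, p₀ = 0.247.
PN = (p₁ − p₀)/p₁ = (0.759 − 0.247) / 0.759 ≈ 0.67457.
Attributable cases ≈ PN × (exposed cases) = 0.67457 × 1770 ≈ 1193.99.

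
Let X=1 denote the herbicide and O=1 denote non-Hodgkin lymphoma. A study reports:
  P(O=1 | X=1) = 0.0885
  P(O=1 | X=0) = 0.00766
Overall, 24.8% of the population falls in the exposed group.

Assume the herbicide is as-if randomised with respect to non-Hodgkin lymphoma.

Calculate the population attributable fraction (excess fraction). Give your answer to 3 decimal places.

PAF ≈ 0.724

Let p₁ = 0.0885, p₀ = 0.00766.
Overall risk P(Y=1) = π·p₁ + (1−π)·p₀ = 0.248×0.0885 + 0.752×0.00766 = 0.027708.
Under exogeneity, PAF = [P(Y=1) − p₀] / P(Y=1).
PAF = (0.027708 − 0.00766) / 0.027708 ≈ 0.7235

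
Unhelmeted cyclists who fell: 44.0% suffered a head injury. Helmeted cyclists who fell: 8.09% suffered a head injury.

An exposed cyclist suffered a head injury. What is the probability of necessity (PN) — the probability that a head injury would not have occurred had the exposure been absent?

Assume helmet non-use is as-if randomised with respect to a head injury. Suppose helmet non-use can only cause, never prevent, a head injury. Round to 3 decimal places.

PN ≈ 0.816

p₁ = 0.44, p₀ = 0.0809.
Under exogeneity and monotonicity, PN = (p₁ − p₀) / p₁.
PN = (0.44 − 0.0809) / 0.44 = 0.3591 / 0.44 ≈ 0.8161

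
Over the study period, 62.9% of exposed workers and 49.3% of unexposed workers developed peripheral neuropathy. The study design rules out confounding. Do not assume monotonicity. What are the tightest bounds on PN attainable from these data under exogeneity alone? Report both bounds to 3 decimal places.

p₁ = 0.629, p₀ = 0.493.
Under exogeneity alone the bounds on PN are max{0,(p₁−p₀)/p₁} ≤ PN ≤ min{1,(1−p₀)/p₁}.
  lower = (p₁ − p₀)/p₁ = 0.136 / 0.629 ≈ 0.2162
  upper = min{1, (1 − p₀)/p₁} = 0.507 / 0.629 ≈ 0.8060

0.216 ≤ PN ≤ 0.806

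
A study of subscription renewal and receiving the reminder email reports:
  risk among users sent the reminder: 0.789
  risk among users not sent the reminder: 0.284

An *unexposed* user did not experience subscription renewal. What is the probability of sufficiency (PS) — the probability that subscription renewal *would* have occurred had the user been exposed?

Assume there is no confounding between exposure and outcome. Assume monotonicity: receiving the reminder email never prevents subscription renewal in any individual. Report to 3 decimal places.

PS ≈ 0.705

Let p₁ = 0.789, p₀ = 0.284.
Under exogeneity and monotonicity, PS = (p₁ − p₀) / (1 − p₀).
PS = (0.789 − 0.284) / (1 − 0.284) = 0.505 / 0.716 ≈ 0.7053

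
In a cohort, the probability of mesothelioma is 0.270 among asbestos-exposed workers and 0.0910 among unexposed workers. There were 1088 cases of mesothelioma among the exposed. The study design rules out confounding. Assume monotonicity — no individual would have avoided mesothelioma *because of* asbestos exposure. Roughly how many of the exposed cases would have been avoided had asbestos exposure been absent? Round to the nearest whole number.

about 721 cases

Let p₁ = 0.27, p₀ = 0.091.
PN = (p₁ − p₀)/p₁ = (0.27 − 0.091) / 0.27 ≈ 0.66296.
Attributable cases ≈ PN × (exposed cases) = 0.66296 × 1088 ≈ 721.30.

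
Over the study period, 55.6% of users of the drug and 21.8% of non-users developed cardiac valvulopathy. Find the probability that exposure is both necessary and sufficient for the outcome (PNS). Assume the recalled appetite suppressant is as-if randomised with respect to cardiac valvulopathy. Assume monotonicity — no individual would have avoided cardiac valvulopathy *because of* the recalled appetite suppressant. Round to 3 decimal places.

p₁ = 0.556, p₀ = 0.218.
Under exogeneity and monotonicity, PNS = p₁ − p₀.
PNS = 0.556 − 0.218 = 0.338

PNS ≈ 0.338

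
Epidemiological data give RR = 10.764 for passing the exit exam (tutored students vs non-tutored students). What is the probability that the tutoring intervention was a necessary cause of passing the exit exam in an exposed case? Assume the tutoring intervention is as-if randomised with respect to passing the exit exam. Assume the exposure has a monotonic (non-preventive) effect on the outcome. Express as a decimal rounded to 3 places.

Under exogeneity and monotonicity, PN = (RR − 1) / RR = 1 − 1/RR.
PN = (10.764 − 1) / 10.764 = 9.764 / 10.764 ≈ 0.9071

PN ≈ 0.907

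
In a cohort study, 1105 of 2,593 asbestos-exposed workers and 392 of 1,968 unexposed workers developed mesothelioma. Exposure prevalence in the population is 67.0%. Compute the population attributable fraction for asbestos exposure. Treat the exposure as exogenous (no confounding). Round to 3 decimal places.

p₁ = P(outcome | exposed) = 1105/2593 = 0.42615
p₀ = P(outcome | unexposed) = 392/1968 = 0.19919
Overall risk P(Y=1) = π·p₁ + (1−π)·p₀ = 0.67×0.42615 + 0.33×0.19919 = 0.35125.
Under exogeneity, PAF = [P(Y=1) − p₀] / P(Y=1).
PAF = (0.35125 − 0.19919) / 0.35125 ≈ 0.4329

PAF ≈ 0.433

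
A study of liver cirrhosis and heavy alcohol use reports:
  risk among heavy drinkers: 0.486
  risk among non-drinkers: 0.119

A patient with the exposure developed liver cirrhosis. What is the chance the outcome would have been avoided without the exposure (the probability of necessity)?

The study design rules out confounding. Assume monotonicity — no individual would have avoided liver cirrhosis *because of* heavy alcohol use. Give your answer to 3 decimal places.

Let p₁ = 0.486, p₀ = 0.119.
Under exogeneity and monotonicity, PN = (p₁ − p₀) / p₁.
PN = (0.486 − 0.119) / 0.486 = 0.367 / 0.486 ≈ 0.7551

PN ≈ 0.755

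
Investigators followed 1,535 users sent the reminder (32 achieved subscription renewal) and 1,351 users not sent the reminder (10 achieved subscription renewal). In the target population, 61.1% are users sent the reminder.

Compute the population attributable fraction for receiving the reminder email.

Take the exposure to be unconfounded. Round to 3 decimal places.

p₁ = P(outcome | exposed) = 32/1535 = 0.020847
p₀ = P(outcome | unexposed) = 10/1351 = 0.0074019
Overall risk P(Y=1) = π·p₁ + (1−π)·p₀ = 0.611×0.020847 + 0.389×0.0074019 = 0.015617.
Under exogeneity, PAF = [P(Y=1) − p₀] / P(Y=1).
PAF = (0.015617 − 0.0074019) / 0.015617 ≈ 0.5260

PAF ≈ 0.526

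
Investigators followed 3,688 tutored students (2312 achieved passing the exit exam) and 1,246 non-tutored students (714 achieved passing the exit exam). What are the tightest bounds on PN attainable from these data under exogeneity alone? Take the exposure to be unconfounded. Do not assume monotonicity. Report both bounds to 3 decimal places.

p₁ = P(outcome | exposed) = 2312/3688 = 0.6269
p₀ = P(outcome | unexposed) = 714/1246 = 0.57303
Under exogeneity alone the bounds on PN are max{0,(p₁−p₀)/p₁} ≤ PN ≤ min{1,(1−p₀)/p₁}.
  lower = (p₁ − p₀)/p₁ = 0.053864 / 0.6269 ≈ 0.0859
  upper = min{1, (1 − p₀)/p₁} = 0.42697 / 0.6269 ≈ 0.6811

0.086 ≤ PN ≤ 0.681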